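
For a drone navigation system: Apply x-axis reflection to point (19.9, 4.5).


Reflection over x-axis: (x,y) -> (x,-y)
(19.9, 4.5) -> (19.9, -4.5)

(19.9, -4.5)


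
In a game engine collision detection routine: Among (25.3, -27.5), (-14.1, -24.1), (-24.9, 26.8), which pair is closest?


d(P0,P1) = 39.5464, d(P0,P2) = 73.9495, d(P1,P2) = 52.0332
Closest: P0 and P1

Closest pair: (25.3, -27.5) and (-14.1, -24.1), distance = 39.5464


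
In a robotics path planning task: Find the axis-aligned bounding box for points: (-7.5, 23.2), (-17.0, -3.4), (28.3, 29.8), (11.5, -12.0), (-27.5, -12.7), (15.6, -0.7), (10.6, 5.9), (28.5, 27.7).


x range: [-27.5, 28.5]
y range: [-12.7, 29.8]
Bounding box: (-27.5,-12.7) to (28.5,29.8)

(-27.5,-12.7) to (28.5,29.8)


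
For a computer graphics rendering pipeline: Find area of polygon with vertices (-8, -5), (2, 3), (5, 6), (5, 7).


Shoelace sum: ((-8)*3 - 2*(-5)) + (2*6 - 5*3) + (5*7 - 5*6) + (5*(-5) - (-8)*7)
= 19
Area = |19|/2 = 9.5

9.5


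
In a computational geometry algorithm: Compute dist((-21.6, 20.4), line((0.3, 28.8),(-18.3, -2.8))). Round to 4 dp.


|cross product| = 535.8
|line direction| = sqrt(1344.52) = 36.6677
Distance = 535.8/sqrt(1344.52) = 14.6123

14.6123


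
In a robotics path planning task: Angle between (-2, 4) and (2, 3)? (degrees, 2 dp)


u.v = 8, |u| = sqrt(20) = 4.4721, |v| = sqrt(13) = 3.6056
cos(theta) = u.v/(|u||v|) = 8/sqrt(260) = 0.496139
theta = acos(0.496139) = 60.26 degrees

60.26 degrees


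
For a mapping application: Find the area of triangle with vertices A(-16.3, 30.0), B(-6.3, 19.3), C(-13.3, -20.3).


Area = |x_A(y_B-y_C) + x_B(y_C-y_A) + x_C(y_A-y_B)|/2
= |(-645.48) + 316.89 + (-142.31)|/2
= 470.9/2 = 235.45

235.45


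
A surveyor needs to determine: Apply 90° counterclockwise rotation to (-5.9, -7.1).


90° CCW: (x,y) -> (-y, x)
(-5.9,-7.1) -> (7.1, -5.9)

(7.1, -5.9)


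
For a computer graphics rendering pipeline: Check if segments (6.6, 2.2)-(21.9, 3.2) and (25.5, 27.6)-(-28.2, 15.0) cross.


Cross products: d1=1125.84, d2=1264.92, d3=369.72, d4=230.64
d1*d2 < 0 and d3*d4 < 0? no

No, they don't intersect


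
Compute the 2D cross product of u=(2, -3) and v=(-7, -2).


u x v = u_x*v_y - u_y*v_x = 2*(-2) - (-3)*(-7)
= (-4) - 21 = -25

-25


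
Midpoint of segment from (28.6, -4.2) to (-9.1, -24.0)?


M = ((28.6+(-9.1))/2, ((-4.2)+(-24))/2)
= (9.75, -14.1)

(9.75, -14.1)


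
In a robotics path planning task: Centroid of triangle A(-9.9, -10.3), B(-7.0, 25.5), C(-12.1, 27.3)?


Centroid = ((x_A+x_B+x_C)/3, (y_A+y_B+y_C)/3)
= (((-9.9)+(-7)+(-12.1))/3, ((-10.3)+25.5+27.3)/3)
= (-9.6667, 14.1667)

(-9.6667, 14.1667)


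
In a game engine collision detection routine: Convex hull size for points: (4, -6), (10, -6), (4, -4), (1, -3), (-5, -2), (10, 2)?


Convex hull vertices (CCW): (-5, -2), (4, -6), (10, -6), (10, 2)
Count = 4

4


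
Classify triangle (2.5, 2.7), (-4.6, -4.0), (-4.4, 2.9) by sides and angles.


Side lengths squared: AB^2=95.3, BC^2=47.65, CA^2=47.65
Sorted: [47.65, 47.65, 95.3]
By sides: Isosceles, By angles: Right

Isosceles, Right


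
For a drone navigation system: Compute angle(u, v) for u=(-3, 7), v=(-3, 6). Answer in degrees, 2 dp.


u.v = 51, |u| = sqrt(58) = 7.6158, |v| = sqrt(45) = 6.7082
cos(theta) = u.v/(|u||v|) = 51/sqrt(2610) = 0.998274
theta = acos(0.998274) = 3.37 degrees

3.37 degrees


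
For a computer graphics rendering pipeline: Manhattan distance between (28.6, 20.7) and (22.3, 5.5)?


|28.6-22.3| + |20.7-5.5| = 6.3 + 15.2 = 21.5

21.5


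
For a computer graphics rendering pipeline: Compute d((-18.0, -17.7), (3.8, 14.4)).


dx=21.8, dy=32.1
d^2 = 21.8^2 + 32.1^2 = 1505.65
d = sqrt(1505.65) = 38.8027

38.8027


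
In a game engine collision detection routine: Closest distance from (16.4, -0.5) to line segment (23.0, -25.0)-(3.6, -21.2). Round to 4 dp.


Project P onto AB: t = 0.5659 (clamped to [0,1])
Closest point on segment: (12.0222, -22.8497)
Distance: 22.7744

22.7744


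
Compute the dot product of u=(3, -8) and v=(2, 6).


u . v = u_x*v_x + u_y*v_y = 3*2 + (-8)*6
= 6 + (-48) = -42

-42


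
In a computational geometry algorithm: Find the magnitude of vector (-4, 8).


|u| = sqrt((-4)^2 + 8^2) = sqrt(80) = 8.9443

8.9443


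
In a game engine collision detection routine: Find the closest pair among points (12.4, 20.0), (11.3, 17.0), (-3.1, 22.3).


d(P0,P1) = 3.1953, d(P0,P2) = 15.6697, d(P1,P2) = 15.3444
Closest: P0 and P1

Closest pair: (12.4, 20.0) and (11.3, 17.0), distance = 3.1953


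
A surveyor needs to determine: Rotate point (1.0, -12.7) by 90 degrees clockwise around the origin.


90° CW: (x,y) -> (y, -x)
(1,-12.7) -> (-12.7, -1)

(-12.7, -1)


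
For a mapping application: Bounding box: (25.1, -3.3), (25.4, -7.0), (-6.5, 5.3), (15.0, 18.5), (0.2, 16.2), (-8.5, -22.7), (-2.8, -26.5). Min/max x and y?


x range: [-8.5, 25.4]
y range: [-26.5, 18.5]
Bounding box: (-8.5,-26.5) to (25.4,18.5)

(-8.5,-26.5) to (25.4,18.5)


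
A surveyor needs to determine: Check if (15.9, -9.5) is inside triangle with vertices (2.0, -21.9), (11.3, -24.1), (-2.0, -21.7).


Cross products: AB x AP = 145.9, BC x BP = -205.22, CA x CP = 52.38
All same sign? no

No, outside


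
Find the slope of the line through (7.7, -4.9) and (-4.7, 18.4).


slope = (y2-y1)/(x2-x1) = (18.4-(-4.9))/((-4.7)-7.7) = 23.3/(-12.4) = -1.879

-1.879


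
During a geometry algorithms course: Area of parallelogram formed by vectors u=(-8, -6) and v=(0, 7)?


|u x v| = |(-8)*7 - (-6)*0|
= |(-56) - 0| = 56

56


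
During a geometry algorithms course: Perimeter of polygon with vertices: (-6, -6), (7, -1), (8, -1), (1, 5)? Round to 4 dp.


Sides: (-6, -6)->(7, -1): sqrt(194) = 13.928388, (7, -1)->(8, -1): sqrt(1) = 1, (8, -1)->(1, 5): sqrt(85) = 9.219544, (1, 5)->(-6, -6): sqrt(170) = 13.038405
Sum = 37.186337
Perimeter = 37.1863

37.1863


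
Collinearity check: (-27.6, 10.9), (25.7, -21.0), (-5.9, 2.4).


Cross product: (25.7-(-27.6))*(2.4-10.9) - ((-21)-10.9)*((-5.9)-(-27.6))
= 239.18

No, not collinear


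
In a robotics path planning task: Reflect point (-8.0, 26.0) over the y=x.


Reflection over y=x: (x,y) -> (y,x)
(-8, 26) -> (26, -8)

(26, -8)


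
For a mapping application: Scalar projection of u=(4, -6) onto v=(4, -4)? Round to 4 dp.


u.v = 40, |v| = sqrt(32) = 5.6569
Scalar projection = u.v / |v| = 40 / sqrt(32) = 7.0711

7.0711


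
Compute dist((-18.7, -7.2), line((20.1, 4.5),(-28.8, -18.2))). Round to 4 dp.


|cross product| = 308.63
|line direction| = sqrt(2906.5) = 53.912
Distance = 308.63/sqrt(2906.5) = 5.7247

5.7247


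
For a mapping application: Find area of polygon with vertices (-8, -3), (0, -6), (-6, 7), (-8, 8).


Shoelace sum: ((-8)*(-6) - 0*(-3)) + (0*7 - (-6)*(-6)) + ((-6)*8 - (-8)*7) + ((-8)*(-3) - (-8)*8)
= 108
Area = |108|/2 = 54

54


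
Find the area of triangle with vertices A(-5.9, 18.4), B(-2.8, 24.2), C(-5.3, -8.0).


Area = |x_A(y_B-y_C) + x_B(y_C-y_A) + x_C(y_A-y_B)|/2
= |(-189.98) + 73.92 + 30.74|/2
= 85.32/2 = 42.66

42.66


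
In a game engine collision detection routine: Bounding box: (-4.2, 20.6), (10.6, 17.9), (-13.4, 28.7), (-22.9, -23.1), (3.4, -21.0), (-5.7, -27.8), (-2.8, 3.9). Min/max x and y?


x range: [-22.9, 10.6]
y range: [-27.8, 28.7]
Bounding box: (-22.9,-27.8) to (10.6,28.7)

(-22.9,-27.8) to (10.6,28.7)


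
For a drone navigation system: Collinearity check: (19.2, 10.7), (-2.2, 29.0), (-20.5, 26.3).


Cross product: ((-2.2)-19.2)*(26.3-10.7) - (29-10.7)*((-20.5)-19.2)
= 392.67

No, not collinear


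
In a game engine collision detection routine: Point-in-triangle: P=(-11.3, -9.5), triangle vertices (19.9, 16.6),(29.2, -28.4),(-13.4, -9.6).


Cross products: AB x AP = -1646.73, BC x BP = -43.74, CA x CP = -51.69
All same sign? yes

Yes, inside


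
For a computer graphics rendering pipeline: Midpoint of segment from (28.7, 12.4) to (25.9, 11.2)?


M = ((28.7+25.9)/2, (12.4+11.2)/2)
= (27.3, 11.8)

(27.3, 11.8)


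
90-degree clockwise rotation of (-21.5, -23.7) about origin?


90° CW: (x,y) -> (y, -x)
(-21.5,-23.7) -> (-23.7, 21.5)

(-23.7, 21.5)


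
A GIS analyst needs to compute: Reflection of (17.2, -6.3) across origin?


Reflection over origin: (x,y) -> (-x,-y)
(17.2, -6.3) -> (-17.2, 6.3)

(-17.2, 6.3)


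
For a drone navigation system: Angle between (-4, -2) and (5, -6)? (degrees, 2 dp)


u.v = -8, |u| = sqrt(20) = 4.4721, |v| = sqrt(61) = 7.8102
cos(theta) = u.v/(|u||v|) = -8/sqrt(1220) = -0.229039
theta = acos(-0.229039) = 103.24 degrees

103.24 degrees


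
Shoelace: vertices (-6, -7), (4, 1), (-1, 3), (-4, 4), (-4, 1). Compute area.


Shoelace sum: ((-6)*1 - 4*(-7)) + (4*3 - (-1)*1) + ((-1)*4 - (-4)*3) + ((-4)*1 - (-4)*4) + ((-4)*(-7) - (-6)*1)
= 89
Area = |89|/2 = 44.5

44.5


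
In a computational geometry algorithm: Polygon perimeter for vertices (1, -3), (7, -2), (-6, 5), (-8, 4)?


Sides: (1, -3)->(7, -2): sqrt(37) = 6.082763, (7, -2)->(-6, 5): sqrt(218) = 14.764823, (-6, 5)->(-8, 4): sqrt(5) = 2.236068, (-8, 4)->(1, -3): sqrt(130) = 11.401754
Sum = 34.485408
Perimeter = 34.4854

34.4854


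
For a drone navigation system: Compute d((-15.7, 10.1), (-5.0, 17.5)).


dx=10.7, dy=7.4
d^2 = 10.7^2 + 7.4^2 = 169.25
d = sqrt(169.25) = 13.0096

13.0096


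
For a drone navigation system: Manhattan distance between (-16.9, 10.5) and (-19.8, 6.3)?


|(-16.9)-(-19.8)| + |10.5-6.3| = 2.9 + 4.2 = 7.1

7.1


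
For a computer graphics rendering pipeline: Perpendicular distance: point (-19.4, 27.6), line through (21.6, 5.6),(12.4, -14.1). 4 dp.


|cross product| = 1010.1
|line direction| = sqrt(472.73) = 21.7424
Distance = 1010.1/sqrt(472.73) = 46.4577

46.4577


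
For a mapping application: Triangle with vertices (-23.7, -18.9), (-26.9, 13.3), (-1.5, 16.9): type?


Side lengths squared: AB^2=1047.08, BC^2=658.12, CA^2=1774.48
Sorted: [658.12, 1047.08, 1774.48]
By sides: Scalene, By angles: Obtuse

Scalene, Obtuse


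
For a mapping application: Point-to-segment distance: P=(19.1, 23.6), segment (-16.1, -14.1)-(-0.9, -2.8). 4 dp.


Project P onto AB: t = 1 (clamped to [0,1])
Closest point on segment: (-0.9, -2.8)
Distance: 33.1204

33.1204


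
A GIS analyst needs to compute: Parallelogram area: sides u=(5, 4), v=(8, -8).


|u x v| = |5*(-8) - 4*8|
= |(-40) - 32| = 72

72


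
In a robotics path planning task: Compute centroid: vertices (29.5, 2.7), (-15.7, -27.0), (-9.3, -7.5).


Centroid = ((x_A+x_B+x_C)/3, (y_A+y_B+y_C)/3)
= ((29.5+(-15.7)+(-9.3))/3, (2.7+(-27)+(-7.5))/3)
= (1.5, -10.6)

(1.5, -10.6)


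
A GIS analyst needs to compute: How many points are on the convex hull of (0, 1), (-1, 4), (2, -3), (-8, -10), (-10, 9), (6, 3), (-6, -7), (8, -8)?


Convex hull vertices (CCW): (-10, 9), (-8, -10), (8, -8), (6, 3)
Count = 4

4


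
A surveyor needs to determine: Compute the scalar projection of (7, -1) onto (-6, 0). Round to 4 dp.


u.v = -42, |v| = sqrt(36) = 6
Scalar projection = u.v / |v| = -42 / sqrt(36) = -7

-7


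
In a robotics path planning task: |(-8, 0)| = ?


|u| = sqrt((-8)^2 + 0^2) = sqrt(64) = 8

8


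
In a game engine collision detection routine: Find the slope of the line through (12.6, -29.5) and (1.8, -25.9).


slope = (y2-y1)/(x2-x1) = ((-25.9)-(-29.5))/(1.8-12.6) = 3.6/(-10.8) = -0.3333

-0.3333


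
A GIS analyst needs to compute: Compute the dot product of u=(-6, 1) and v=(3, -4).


u . v = u_x*v_x + u_y*v_y = (-6)*3 + 1*(-4)
= (-18) + (-4) = -22

-22


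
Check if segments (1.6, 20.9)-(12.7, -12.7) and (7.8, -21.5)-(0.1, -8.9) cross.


Cross products: d1=-248.36, d2=-129.5, d3=-262.32, d4=-381.18
d1*d2 < 0 and d3*d4 < 0? no

No, they don't intersect


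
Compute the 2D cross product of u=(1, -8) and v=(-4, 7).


u x v = u_x*v_y - u_y*v_x = 1*7 - (-8)*(-4)
= 7 - 32 = -25

-25


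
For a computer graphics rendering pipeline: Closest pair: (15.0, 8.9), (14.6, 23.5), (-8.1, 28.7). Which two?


d(P0,P1) = 14.6055, d(P0,P2) = 30.4245, d(P1,P2) = 23.288
Closest: P0 and P1

Closest pair: (15.0, 8.9) and (14.6, 23.5), distance = 14.6055


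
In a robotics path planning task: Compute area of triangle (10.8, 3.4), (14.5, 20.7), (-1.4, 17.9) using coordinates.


Area = |x_A(y_B-y_C) + x_B(y_C-y_A) + x_C(y_A-y_B)|/2
= |30.24 + 210.25 + 24.22|/2
= 264.71/2 = 132.355

132.355


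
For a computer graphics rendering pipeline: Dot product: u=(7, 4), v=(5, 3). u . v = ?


u . v = u_x*v_x + u_y*v_y = 7*5 + 4*3
= 35 + 12 = 47

47


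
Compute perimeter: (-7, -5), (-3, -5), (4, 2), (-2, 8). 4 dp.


Sides: (-7, -5)->(-3, -5): sqrt(16) = 4, (-3, -5)->(4, 2): sqrt(98) = 9.899495, (4, 2)->(-2, 8): sqrt(72) = 8.485281, (-2, 8)->(-7, -5): sqrt(194) = 13.928388
Sum = 36.313164
Perimeter = 36.3132

36.3132


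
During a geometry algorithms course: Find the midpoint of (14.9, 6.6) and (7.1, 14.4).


M = ((14.9+7.1)/2, (6.6+14.4)/2)
= (11, 10.5)

(11, 10.5)


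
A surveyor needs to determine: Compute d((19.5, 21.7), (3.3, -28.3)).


dx=-16.2, dy=-50
d^2 = (-16.2)^2 + (-50)^2 = 2762.44
d = sqrt(2762.44) = 52.5589

52.5589


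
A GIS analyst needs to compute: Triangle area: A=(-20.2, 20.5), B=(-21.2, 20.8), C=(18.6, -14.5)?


Area = |x_A(y_B-y_C) + x_B(y_C-y_A) + x_C(y_A-y_B)|/2
= |(-713.06) + 742 + (-5.58)|/2
= 23.36/2 = 11.68

11.68


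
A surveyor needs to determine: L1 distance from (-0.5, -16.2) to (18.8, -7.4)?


|(-0.5)-18.8| + |(-16.2)-(-7.4)| = 19.3 + 8.8 = 28.1

28.1


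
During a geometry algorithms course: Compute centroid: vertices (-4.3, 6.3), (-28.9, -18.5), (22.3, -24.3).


Centroid = ((x_A+x_B+x_C)/3, (y_A+y_B+y_C)/3)
= (((-4.3)+(-28.9)+22.3)/3, (6.3+(-18.5)+(-24.3))/3)
= (-3.6333, -12.1667)

(-3.6333, -12.1667)


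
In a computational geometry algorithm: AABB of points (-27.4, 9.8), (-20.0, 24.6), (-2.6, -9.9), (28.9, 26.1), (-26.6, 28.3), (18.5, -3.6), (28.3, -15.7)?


x range: [-27.4, 28.9]
y range: [-15.7, 28.3]
Bounding box: (-27.4,-15.7) to (28.9,28.3)

(-27.4,-15.7) to (28.9,28.3)


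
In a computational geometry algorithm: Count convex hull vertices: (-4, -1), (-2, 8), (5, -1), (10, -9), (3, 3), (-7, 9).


Convex hull vertices (CCW): (-7, 9), (-4, -1), (10, -9), (3, 3), (-2, 8)
Count = 5

5


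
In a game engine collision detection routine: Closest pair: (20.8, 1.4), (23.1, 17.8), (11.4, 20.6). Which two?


d(P0,P1) = 16.5605, d(P0,P2) = 21.3776, d(P1,P2) = 12.0304
Closest: P1 and P2

Closest pair: (23.1, 17.8) and (11.4, 20.6), distance = 12.0304


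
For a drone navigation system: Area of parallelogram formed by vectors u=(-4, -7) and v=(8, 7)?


|u x v| = |(-4)*7 - (-7)*8|
= |(-28) - (-56)| = 28

28


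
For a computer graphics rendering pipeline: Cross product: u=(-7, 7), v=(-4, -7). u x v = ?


u x v = u_x*v_y - u_y*v_x = (-7)*(-7) - 7*(-4)
= 49 - (-28) = 77

77


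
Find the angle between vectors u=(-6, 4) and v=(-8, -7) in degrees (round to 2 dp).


u.v = 20, |u| = sqrt(52) = 7.2111, |v| = sqrt(113) = 10.6301
cos(theta) = u.v/(|u||v|) = 20/sqrt(5876) = 0.260909
theta = acos(0.260909) = 74.88 degrees

74.88 degrees


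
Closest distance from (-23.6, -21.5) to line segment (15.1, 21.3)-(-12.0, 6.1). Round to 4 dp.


Project P onto AB: t = 1 (clamped to [0,1])
Closest point on segment: (-12, 6.1)
Distance: 29.9386

29.9386


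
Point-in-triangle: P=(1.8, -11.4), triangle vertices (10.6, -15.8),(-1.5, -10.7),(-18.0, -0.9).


Cross products: AB x AP = -8.36, BC x BP = -20.79, CA x CP = -5.28
All same sign? yes

Yes, inside


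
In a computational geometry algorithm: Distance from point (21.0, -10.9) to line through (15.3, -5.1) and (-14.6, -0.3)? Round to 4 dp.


|cross product| = 146.06
|line direction| = sqrt(917.05) = 30.2828
Distance = 146.06/sqrt(917.05) = 4.8232

4.8232


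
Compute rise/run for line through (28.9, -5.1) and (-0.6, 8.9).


slope = (y2-y1)/(x2-x1) = (8.9-(-5.1))/((-0.6)-28.9) = 14/(-29.5) = -0.4746

-0.4746


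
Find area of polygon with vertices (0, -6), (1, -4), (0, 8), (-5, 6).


Shoelace sum: (0*(-4) - 1*(-6)) + (1*8 - 0*(-4)) + (0*6 - (-5)*8) + ((-5)*(-6) - 0*6)
= 84
Area = |84|/2 = 42

42


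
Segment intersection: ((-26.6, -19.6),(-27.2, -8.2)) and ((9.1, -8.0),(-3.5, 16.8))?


Cross products: d1=1031.52, d2=902.76, d3=-413.94, d4=-285.18
d1*d2 < 0 and d3*d4 < 0? no

No, they don't intersect


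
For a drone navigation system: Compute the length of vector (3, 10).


|u| = sqrt(3^2 + 10^2) = sqrt(109) = 10.4403

10.4403


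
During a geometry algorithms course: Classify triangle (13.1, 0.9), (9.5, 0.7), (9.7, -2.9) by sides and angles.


Side lengths squared: AB^2=13, BC^2=13, CA^2=26
Sorted: [13, 13, 26]
By sides: Isosceles, By angles: Right

Isosceles, Right


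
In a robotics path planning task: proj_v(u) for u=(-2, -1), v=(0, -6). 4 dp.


u.v = 6, |v| = sqrt(36) = 6
Scalar projection = u.v / |v| = 6 / sqrt(36) = 1

1


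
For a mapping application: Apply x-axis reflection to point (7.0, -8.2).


Reflection over x-axis: (x,y) -> (x,-y)
(7, -8.2) -> (7, 8.2)

(7, 8.2)


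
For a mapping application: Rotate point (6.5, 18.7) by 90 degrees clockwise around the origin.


90° CW: (x,y) -> (y, -x)
(6.5,18.7) -> (18.7, -6.5)

(18.7, -6.5)


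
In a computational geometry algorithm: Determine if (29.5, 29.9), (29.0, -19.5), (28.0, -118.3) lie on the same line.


Cross product: (29-29.5)*((-118.3)-29.9) - ((-19.5)-29.9)*(28-29.5)
= 0

Yes, collinear


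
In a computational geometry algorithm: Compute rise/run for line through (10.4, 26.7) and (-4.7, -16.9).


slope = (y2-y1)/(x2-x1) = ((-16.9)-26.7)/((-4.7)-10.4) = (-43.6)/(-15.1) = 2.8874

2.8874


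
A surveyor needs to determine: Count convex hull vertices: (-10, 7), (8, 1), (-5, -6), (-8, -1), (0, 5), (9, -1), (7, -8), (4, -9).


Convex hull vertices (CCW): (-10, 7), (-8, -1), (-5, -6), (4, -9), (7, -8), (9, -1), (8, 1), (0, 5)
Count = 8

8


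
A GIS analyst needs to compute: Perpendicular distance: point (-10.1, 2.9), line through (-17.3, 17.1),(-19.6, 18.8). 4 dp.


|cross product| = 20.42
|line direction| = sqrt(8.18) = 2.8601
Distance = 20.42/sqrt(8.18) = 7.1397

7.1397


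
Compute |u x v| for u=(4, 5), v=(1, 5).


|u x v| = |4*5 - 5*1|
= |20 - 5| = 15

15


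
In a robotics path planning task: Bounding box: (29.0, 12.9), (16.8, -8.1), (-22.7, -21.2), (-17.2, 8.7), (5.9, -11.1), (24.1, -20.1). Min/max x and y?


x range: [-22.7, 29]
y range: [-21.2, 12.9]
Bounding box: (-22.7,-21.2) to (29,12.9)

(-22.7,-21.2) to (29,12.9)


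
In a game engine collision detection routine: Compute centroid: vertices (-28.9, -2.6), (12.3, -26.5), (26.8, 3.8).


Centroid = ((x_A+x_B+x_C)/3, (y_A+y_B+y_C)/3)
= (((-28.9)+12.3+26.8)/3, ((-2.6)+(-26.5)+3.8)/3)
= (3.4, -8.4333)

(3.4, -8.4333)


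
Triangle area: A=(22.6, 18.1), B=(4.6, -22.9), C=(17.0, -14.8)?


Area = |x_A(y_B-y_C) + x_B(y_C-y_A) + x_C(y_A-y_B)|/2
= |(-183.06) + (-151.34) + 697|/2
= 362.6/2 = 181.3

181.3


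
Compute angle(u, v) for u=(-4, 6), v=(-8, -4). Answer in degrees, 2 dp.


u.v = 8, |u| = sqrt(52) = 7.2111, |v| = sqrt(80) = 8.9443
cos(theta) = u.v/(|u||v|) = 8/sqrt(4160) = 0.124035
theta = acos(0.124035) = 82.87 degrees

82.87 degrees


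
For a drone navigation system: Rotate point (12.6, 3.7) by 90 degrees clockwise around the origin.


90° CW: (x,y) -> (y, -x)
(12.6,3.7) -> (3.7, -12.6)

(3.7, -12.6)


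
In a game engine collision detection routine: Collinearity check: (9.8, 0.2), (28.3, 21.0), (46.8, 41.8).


Cross product: (28.3-9.8)*(41.8-0.2) - (21-0.2)*(46.8-9.8)
= 0

Yes, collinear


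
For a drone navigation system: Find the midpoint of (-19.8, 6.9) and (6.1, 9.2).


M = (((-19.8)+6.1)/2, (6.9+9.2)/2)
= (-6.85, 8.05)

(-6.85, 8.05)


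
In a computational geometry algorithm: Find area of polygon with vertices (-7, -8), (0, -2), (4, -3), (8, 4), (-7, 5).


Shoelace sum: ((-7)*(-2) - 0*(-8)) + (0*(-3) - 4*(-2)) + (4*4 - 8*(-3)) + (8*5 - (-7)*4) + ((-7)*(-8) - (-7)*5)
= 221
Area = |221|/2 = 110.5

110.5


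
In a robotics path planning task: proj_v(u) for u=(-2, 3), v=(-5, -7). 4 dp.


u.v = -11, |v| = sqrt(74) = 8.6023
Scalar projection = u.v / |v| = -11 / sqrt(74) = -1.2787

-1.2787


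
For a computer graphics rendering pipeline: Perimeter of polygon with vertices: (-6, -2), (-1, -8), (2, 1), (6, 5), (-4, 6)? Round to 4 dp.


Sides: (-6, -2)->(-1, -8): sqrt(61) = 7.81025, (-1, -8)->(2, 1): sqrt(90) = 9.486833, (2, 1)->(6, 5): sqrt(32) = 5.656854, (6, 5)->(-4, 6): sqrt(101) = 10.049876, (-4, 6)->(-6, -2): sqrt(68) = 8.246211
Sum = 41.250024
Perimeter = 41.25

41.25


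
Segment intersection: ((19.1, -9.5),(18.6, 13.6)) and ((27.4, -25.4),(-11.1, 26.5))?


Cross products: d1=-181.38, d2=-1044.78, d3=-183.78, d4=679.62
d1*d2 < 0 and d3*d4 < 0? no

No, they don't intersect


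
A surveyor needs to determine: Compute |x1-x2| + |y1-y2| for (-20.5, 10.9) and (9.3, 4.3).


|(-20.5)-9.3| + |10.9-4.3| = 29.8 + 6.6 = 36.4

36.4


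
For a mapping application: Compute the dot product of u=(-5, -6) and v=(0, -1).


u . v = u_x*v_x + u_y*v_y = (-5)*0 + (-6)*(-1)
= 0 + 6 = 6

6


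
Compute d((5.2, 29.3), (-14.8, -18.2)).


dx=-20, dy=-47.5
d^2 = (-20)^2 + (-47.5)^2 = 2656.25
d = sqrt(2656.25) = 51.5388

51.5388


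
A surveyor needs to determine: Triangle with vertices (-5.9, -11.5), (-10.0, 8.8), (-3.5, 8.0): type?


Side lengths squared: AB^2=428.9, BC^2=42.89, CA^2=386.01
Sorted: [42.89, 386.01, 428.9]
By sides: Scalene, By angles: Right

Scalene, Right


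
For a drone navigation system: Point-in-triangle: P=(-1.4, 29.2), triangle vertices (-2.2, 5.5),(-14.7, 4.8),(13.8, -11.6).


Cross products: AB x AP = -295.69, BC x BP = 913.52, CA x CP = -392.88
All same sign? no

No, outside


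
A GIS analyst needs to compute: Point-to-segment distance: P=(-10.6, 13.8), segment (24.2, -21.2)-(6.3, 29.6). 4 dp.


Project P onto AB: t = 0.8276 (clamped to [0,1])
Closest point on segment: (9.3859, 20.8423)
Distance: 21.1903

21.1903


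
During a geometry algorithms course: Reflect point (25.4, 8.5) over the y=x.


Reflection over y=x: (x,y) -> (y,x)
(25.4, 8.5) -> (8.5, 25.4)

(8.5, 25.4)


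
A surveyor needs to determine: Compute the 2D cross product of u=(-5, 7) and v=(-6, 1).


u x v = u_x*v_y - u_y*v_x = (-5)*1 - 7*(-6)
= (-5) - (-42) = 37

37


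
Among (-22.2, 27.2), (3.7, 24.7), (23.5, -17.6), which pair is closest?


d(P0,P1) = 26.0204, d(P0,P2) = 63.9963, d(P1,P2) = 46.7047
Closest: P0 and P1

Closest pair: (-22.2, 27.2) and (3.7, 24.7), distance = 26.0204


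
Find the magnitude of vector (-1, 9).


|u| = sqrt((-1)^2 + 9^2) = sqrt(82) = 9.0554

9.0554


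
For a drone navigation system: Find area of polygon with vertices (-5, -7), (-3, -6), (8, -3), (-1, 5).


Shoelace sum: ((-5)*(-6) - (-3)*(-7)) + ((-3)*(-3) - 8*(-6)) + (8*5 - (-1)*(-3)) + ((-1)*(-7) - (-5)*5)
= 135
Area = |135|/2 = 67.5

67.5


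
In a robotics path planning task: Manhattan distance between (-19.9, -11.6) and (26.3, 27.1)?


|(-19.9)-26.3| + |(-11.6)-27.1| = 46.2 + 38.7 = 84.9

84.9


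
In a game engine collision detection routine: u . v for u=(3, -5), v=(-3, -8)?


u . v = u_x*v_x + u_y*v_y = 3*(-3) + (-5)*(-8)
= (-9) + 40 = 31

31


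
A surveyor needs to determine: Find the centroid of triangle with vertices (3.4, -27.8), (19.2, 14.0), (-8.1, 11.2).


Centroid = ((x_A+x_B+x_C)/3, (y_A+y_B+y_C)/3)
= ((3.4+19.2+(-8.1))/3, ((-27.8)+14+11.2)/3)
= (4.8333, -0.8667)

(4.8333, -0.8667)


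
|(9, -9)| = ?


|u| = sqrt(9^2 + (-9)^2) = sqrt(162) = 12.7279

12.7279


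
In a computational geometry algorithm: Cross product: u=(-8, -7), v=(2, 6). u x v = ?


u x v = u_x*v_y - u_y*v_x = (-8)*6 - (-7)*2
= (-48) - (-14) = -34

-34


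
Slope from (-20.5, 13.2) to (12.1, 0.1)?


slope = (y2-y1)/(x2-x1) = (0.1-13.2)/(12.1-(-20.5)) = (-13.1)/32.6 = -0.4018

-0.4018


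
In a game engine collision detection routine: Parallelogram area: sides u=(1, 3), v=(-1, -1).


|u x v| = |1*(-1) - 3*(-1)|
= |(-1) - (-3)| = 2

2


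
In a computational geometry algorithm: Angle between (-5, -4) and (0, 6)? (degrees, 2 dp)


u.v = -24, |u| = sqrt(41) = 6.4031, |v| = sqrt(36) = 6
cos(theta) = u.v/(|u||v|) = -24/sqrt(1476) = -0.624695
theta = acos(-0.624695) = 128.66 degrees

128.66 degrees


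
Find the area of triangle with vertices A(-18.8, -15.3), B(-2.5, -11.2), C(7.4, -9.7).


Area = |x_A(y_B-y_C) + x_B(y_C-y_A) + x_C(y_A-y_B)|/2
= |28.2 + (-14) + (-30.34)|/2
= 16.14/2 = 8.07

8.07


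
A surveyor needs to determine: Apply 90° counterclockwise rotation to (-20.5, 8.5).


90° CCW: (x,y) -> (-y, x)
(-20.5,8.5) -> (-8.5, -20.5)

(-8.5, -20.5)


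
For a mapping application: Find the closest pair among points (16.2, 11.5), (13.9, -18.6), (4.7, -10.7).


d(P0,P1) = 30.1877, d(P0,P2) = 25.0018, d(P1,P2) = 12.1264
Closest: P1 and P2

Closest pair: (13.9, -18.6) and (4.7, -10.7), distance = 12.1264


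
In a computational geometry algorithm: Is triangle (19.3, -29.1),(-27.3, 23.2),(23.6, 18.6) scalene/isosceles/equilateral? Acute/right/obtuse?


Side lengths squared: AB^2=4906.85, BC^2=2611.97, CA^2=2293.78
Sorted: [2293.78, 2611.97, 4906.85]
By sides: Scalene, By angles: Obtuse

Scalene, Obtuse


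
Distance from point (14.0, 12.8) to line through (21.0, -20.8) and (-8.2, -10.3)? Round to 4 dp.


|cross product| = 907.62
|line direction| = sqrt(962.89) = 31.0305
Distance = 907.62/sqrt(962.89) = 29.2493

29.2493


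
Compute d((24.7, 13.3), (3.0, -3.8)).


dx=-21.7, dy=-17.1
d^2 = (-21.7)^2 + (-17.1)^2 = 763.3
d = sqrt(763.3) = 27.6279

27.6279


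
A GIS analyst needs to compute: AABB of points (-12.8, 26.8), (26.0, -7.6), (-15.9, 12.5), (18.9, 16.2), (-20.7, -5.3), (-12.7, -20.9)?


x range: [-20.7, 26]
y range: [-20.9, 26.8]
Bounding box: (-20.7,-20.9) to (26,26.8)

(-20.7,-20.9) to (26,26.8)


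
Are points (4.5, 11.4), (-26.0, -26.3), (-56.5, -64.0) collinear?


Cross product: ((-26)-4.5)*((-64)-11.4) - ((-26.3)-11.4)*((-56.5)-4.5)
= 0

Yes, collinear


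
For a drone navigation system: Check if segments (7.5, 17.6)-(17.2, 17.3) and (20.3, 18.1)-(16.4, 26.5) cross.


Cross products: d1=109.47, d2=29.16, d3=8.69, d4=89
d1*d2 < 0 and d3*d4 < 0? no

No, they don't intersect


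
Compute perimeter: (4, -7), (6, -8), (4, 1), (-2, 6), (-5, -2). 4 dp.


Sides: (4, -7)->(6, -8): sqrt(5) = 2.236068, (6, -8)->(4, 1): sqrt(85) = 9.219544, (4, 1)->(-2, 6): sqrt(61) = 7.81025, (-2, 6)->(-5, -2): sqrt(73) = 8.544004, (-5, -2)->(4, -7): sqrt(106) = 10.29563
Sum = 38.105496
Perimeter = 38.1055

38.1055


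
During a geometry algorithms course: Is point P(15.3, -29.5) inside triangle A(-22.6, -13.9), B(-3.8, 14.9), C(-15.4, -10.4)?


Cross products: AB x AP = -1384.8, BC x BP = 998.27, CA x CP = 244.97
All same sign? no

No, outside


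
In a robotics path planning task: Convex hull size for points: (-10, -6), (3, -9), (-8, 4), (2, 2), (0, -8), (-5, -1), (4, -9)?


Convex hull vertices (CCW): (-10, -6), (3, -9), (4, -9), (2, 2), (-8, 4)
Count = 5

5


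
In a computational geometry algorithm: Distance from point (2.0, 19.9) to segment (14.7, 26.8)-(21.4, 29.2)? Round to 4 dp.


Project P onto AB: t = 0 (clamped to [0,1])
Closest point on segment: (14.7, 26.8)
Distance: 14.4534

14.4534


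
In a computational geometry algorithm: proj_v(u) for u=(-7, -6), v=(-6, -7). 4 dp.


u.v = 84, |v| = sqrt(85) = 9.2195
Scalar projection = u.v / |v| = 84 / sqrt(85) = 9.1111

9.1111


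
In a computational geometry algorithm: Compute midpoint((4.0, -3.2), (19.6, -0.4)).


M = ((4+19.6)/2, ((-3.2)+(-0.4))/2)
= (11.8, -1.8)

(11.8, -1.8)


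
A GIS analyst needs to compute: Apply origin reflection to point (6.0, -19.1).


Reflection over origin: (x,y) -> (-x,-y)
(6, -19.1) -> (-6, 19.1)

(-6, 19.1)


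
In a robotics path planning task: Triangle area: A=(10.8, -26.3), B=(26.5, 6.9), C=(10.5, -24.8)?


Area = |x_A(y_B-y_C) + x_B(y_C-y_A) + x_C(y_A-y_B)|/2
= |342.36 + 39.75 + (-348.6)|/2
= 33.51/2 = 16.755

16.755


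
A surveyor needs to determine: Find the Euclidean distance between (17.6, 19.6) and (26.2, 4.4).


dx=8.6, dy=-15.2
d^2 = 8.6^2 + (-15.2)^2 = 305
d = sqrt(305) = 17.4642

17.4642


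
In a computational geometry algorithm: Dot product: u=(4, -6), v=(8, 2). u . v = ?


u . v = u_x*v_x + u_y*v_y = 4*8 + (-6)*2
= 32 + (-12) = 20

20


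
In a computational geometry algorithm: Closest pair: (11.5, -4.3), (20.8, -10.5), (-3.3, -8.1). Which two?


d(P0,P1) = 11.1772, d(P0,P2) = 15.2801, d(P1,P2) = 24.2192
Closest: P0 and P1

Closest pair: (11.5, -4.3) and (20.8, -10.5), distance = 11.1772


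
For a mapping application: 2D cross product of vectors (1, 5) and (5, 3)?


u x v = u_x*v_y - u_y*v_x = 1*3 - 5*5
= 3 - 25 = -22

-22


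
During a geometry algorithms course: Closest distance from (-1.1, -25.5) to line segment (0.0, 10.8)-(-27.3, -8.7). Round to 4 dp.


Project P onto AB: t = 0.6556 (clamped to [0,1])
Closest point on segment: (-17.8973, -1.9838)
Distance: 28.8992

28.8992


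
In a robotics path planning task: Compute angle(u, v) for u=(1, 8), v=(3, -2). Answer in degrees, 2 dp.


u.v = -13, |u| = sqrt(65) = 8.0623, |v| = sqrt(13) = 3.6056
cos(theta) = u.v/(|u||v|) = -13/sqrt(845) = -0.447214
theta = acos(-0.447214) = 116.57 degrees

116.57 degrees


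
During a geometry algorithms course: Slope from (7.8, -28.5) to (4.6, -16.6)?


slope = (y2-y1)/(x2-x1) = ((-16.6)-(-28.5))/(4.6-7.8) = 11.9/(-3.2) = -3.7188

-3.7188


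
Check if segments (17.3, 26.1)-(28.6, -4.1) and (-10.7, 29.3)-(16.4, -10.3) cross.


Cross products: d1=1022.08, d2=651.14, d3=-809.44, d4=-438.5
d1*d2 < 0 and d3*d4 < 0? no

No, they don't intersect


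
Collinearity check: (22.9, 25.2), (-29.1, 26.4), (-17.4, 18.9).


Cross product: ((-29.1)-22.9)*(18.9-25.2) - (26.4-25.2)*((-17.4)-22.9)
= 375.96

No, not collinear


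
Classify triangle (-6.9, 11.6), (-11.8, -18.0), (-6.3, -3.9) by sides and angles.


Side lengths squared: AB^2=900.17, BC^2=229.06, CA^2=240.61
Sorted: [229.06, 240.61, 900.17]
By sides: Scalene, By angles: Obtuse

Scalene, Obtuse


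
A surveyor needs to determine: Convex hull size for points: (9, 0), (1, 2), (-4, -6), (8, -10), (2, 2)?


Convex hull vertices (CCW): (-4, -6), (8, -10), (9, 0), (2, 2), (1, 2)
Count = 5

5


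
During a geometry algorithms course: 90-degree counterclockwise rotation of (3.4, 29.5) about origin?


90° CCW: (x,y) -> (-y, x)
(3.4,29.5) -> (-29.5, 3.4)

(-29.5, 3.4)


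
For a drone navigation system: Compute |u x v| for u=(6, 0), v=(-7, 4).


|u x v| = |6*4 - 0*(-7)|
= |24 - 0| = 24

24


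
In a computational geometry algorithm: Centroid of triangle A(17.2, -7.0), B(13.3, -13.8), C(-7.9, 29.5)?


Centroid = ((x_A+x_B+x_C)/3, (y_A+y_B+y_C)/3)
= ((17.2+13.3+(-7.9))/3, ((-7)+(-13.8)+29.5)/3)
= (7.5333, 2.9)

(7.5333, 2.9)


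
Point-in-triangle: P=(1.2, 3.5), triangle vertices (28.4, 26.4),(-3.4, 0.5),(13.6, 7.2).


Cross products: AB x AP = 23.74, BC x BP = 20.18, CA x CP = 183.32
All same sign? yes

Yes, inside


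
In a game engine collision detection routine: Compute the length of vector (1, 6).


|u| = sqrt(1^2 + 6^2) = sqrt(37) = 6.0828

6.0828


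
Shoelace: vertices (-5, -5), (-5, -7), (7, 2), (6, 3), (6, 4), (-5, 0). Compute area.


Shoelace sum: ((-5)*(-7) - (-5)*(-5)) + ((-5)*2 - 7*(-7)) + (7*3 - 6*2) + (6*4 - 6*3) + (6*0 - (-5)*4) + ((-5)*(-5) - (-5)*0)
= 109
Area = |109|/2 = 54.5

54.5


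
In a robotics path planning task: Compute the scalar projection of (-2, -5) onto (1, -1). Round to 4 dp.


u.v = 3, |v| = sqrt(2) = 1.4142
Scalar projection = u.v / |v| = 3 / sqrt(2) = 2.1213

2.1213


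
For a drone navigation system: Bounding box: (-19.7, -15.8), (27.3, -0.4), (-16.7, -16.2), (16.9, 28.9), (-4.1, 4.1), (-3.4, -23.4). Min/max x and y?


x range: [-19.7, 27.3]
y range: [-23.4, 28.9]
Bounding box: (-19.7,-23.4) to (27.3,28.9)

(-19.7,-23.4) to (27.3,28.9)


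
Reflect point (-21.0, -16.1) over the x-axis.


Reflection over x-axis: (x,y) -> (x,-y)
(-21, -16.1) -> (-21, 16.1)

(-21, 16.1)


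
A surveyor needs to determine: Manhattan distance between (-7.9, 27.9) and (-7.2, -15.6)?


|(-7.9)-(-7.2)| + |27.9-(-15.6)| = 0.7 + 43.5 = 44.2

44.2


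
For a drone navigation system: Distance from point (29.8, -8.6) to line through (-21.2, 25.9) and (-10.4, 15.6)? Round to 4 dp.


|cross product| = 152.7
|line direction| = sqrt(222.73) = 14.9241
Distance = 152.7/sqrt(222.73) = 10.2317

10.2317


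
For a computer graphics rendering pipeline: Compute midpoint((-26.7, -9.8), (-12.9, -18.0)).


M = (((-26.7)+(-12.9))/2, ((-9.8)+(-18))/2)
= (-19.8, -13.9)

(-19.8, -13.9)


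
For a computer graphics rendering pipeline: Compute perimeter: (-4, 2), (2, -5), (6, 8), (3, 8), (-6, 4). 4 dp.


Sides: (-4, 2)->(2, -5): sqrt(85) = 9.219544, (2, -5)->(6, 8): sqrt(185) = 13.601471, (6, 8)->(3, 8): sqrt(9) = 3, (3, 8)->(-6, 4): sqrt(97) = 9.848858, (-6, 4)->(-4, 2): sqrt(8) = 2.828427
Sum = 38.4983
Perimeter = 38.4983

38.4983


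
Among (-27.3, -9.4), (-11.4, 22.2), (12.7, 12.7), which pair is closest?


d(P0,P1) = 35.3747, d(P0,P2) = 45.6991, d(P1,P2) = 25.9048
Closest: P1 and P2

Closest pair: (-11.4, 22.2) and (12.7, 12.7), distance = 25.9048


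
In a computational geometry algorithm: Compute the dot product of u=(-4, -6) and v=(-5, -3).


u . v = u_x*v_x + u_y*v_y = (-4)*(-5) + (-6)*(-3)
= 20 + 18 = 38

38


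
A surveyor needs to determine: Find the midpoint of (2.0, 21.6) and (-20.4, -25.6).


M = ((2+(-20.4))/2, (21.6+(-25.6))/2)
= (-9.2, -2)

(-9.2, -2)


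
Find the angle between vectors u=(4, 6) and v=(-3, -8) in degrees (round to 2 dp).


u.v = -60, |u| = sqrt(52) = 7.2111, |v| = sqrt(73) = 8.544
cos(theta) = u.v/(|u||v|) = -60/sqrt(3796) = -0.973841
theta = acos(-0.973841) = 166.87 degrees

166.87 degrees


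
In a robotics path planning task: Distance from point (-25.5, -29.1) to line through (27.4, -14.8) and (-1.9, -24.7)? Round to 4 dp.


|cross product| = 104.72
|line direction| = sqrt(956.5) = 30.9273
Distance = 104.72/sqrt(956.5) = 3.386

3.386


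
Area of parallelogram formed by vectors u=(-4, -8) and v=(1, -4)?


|u x v| = |(-4)*(-4) - (-8)*1|
= |16 - (-8)| = 24

24


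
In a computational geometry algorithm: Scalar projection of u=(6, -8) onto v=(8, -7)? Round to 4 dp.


u.v = 104, |v| = sqrt(113) = 10.6301
Scalar projection = u.v / |v| = 104 / sqrt(113) = 9.7835

9.7835


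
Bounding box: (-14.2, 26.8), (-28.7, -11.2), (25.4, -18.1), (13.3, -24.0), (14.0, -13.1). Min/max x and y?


x range: [-28.7, 25.4]
y range: [-24, 26.8]
Bounding box: (-28.7,-24) to (25.4,26.8)

(-28.7,-24) to (25.4,26.8)


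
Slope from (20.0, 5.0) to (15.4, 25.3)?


slope = (y2-y1)/(x2-x1) = (25.3-5)/(15.4-20) = 20.3/(-4.6) = -4.413

-4.413


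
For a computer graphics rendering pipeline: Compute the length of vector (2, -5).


|u| = sqrt(2^2 + (-5)^2) = sqrt(29) = 5.3852

5.3852


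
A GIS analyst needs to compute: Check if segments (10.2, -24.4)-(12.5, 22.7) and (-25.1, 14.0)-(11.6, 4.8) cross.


Cross products: d1=-1084.52, d2=665.21, d3=1750.95, d4=1.22
d1*d2 < 0 and d3*d4 < 0? no

No, they don't intersect


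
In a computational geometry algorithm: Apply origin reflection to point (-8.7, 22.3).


Reflection over origin: (x,y) -> (-x,-y)
(-8.7, 22.3) -> (8.7, -22.3)

(8.7, -22.3)


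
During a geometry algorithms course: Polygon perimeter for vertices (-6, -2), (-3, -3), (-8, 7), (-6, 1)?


Sides: (-6, -2)->(-3, -3): sqrt(10) = 3.162278, (-3, -3)->(-8, 7): sqrt(125) = 11.18034, (-8, 7)->(-6, 1): sqrt(40) = 6.324555, (-6, 1)->(-6, -2): sqrt(9) = 3
Sum = 23.667173
Perimeter = 23.6672

23.6672


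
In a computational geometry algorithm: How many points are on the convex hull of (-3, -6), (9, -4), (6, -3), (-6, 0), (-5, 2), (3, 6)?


Convex hull vertices (CCW): (-6, 0), (-3, -6), (9, -4), (3, 6), (-5, 2)
Count = 5

5


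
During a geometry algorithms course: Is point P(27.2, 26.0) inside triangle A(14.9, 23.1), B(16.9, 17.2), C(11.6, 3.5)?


Cross products: AB x AP = 78.37, BC x BP = 94.47, CA x CP = -231.51
All same sign? no

No, outside


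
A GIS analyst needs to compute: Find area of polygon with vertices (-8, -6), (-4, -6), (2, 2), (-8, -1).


Shoelace sum: ((-8)*(-6) - (-4)*(-6)) + ((-4)*2 - 2*(-6)) + (2*(-1) - (-8)*2) + ((-8)*(-6) - (-8)*(-1))
= 82
Area = |82|/2 = 41

41


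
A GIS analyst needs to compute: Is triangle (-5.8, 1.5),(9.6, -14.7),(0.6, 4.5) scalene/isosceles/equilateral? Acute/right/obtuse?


Side lengths squared: AB^2=499.6, BC^2=449.64, CA^2=49.96
Sorted: [49.96, 449.64, 499.6]
By sides: Scalene, By angles: Right

Scalene, Right


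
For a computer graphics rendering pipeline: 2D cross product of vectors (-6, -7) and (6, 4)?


u x v = u_x*v_y - u_y*v_x = (-6)*4 - (-7)*6
= (-24) - (-42) = 18

18


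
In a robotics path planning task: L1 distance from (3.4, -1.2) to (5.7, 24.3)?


|3.4-5.7| + |(-1.2)-24.3| = 2.3 + 25.5 = 27.8

27.8


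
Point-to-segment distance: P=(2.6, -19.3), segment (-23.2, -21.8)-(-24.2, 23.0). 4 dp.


Project P onto AB: t = 0.0429 (clamped to [0,1])
Closest point on segment: (-23.2429, -19.8769)
Distance: 25.8494

25.8494


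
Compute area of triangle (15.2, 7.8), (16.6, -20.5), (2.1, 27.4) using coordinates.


Area = |x_A(y_B-y_C) + x_B(y_C-y_A) + x_C(y_A-y_B)|/2
= |(-728.08) + 325.36 + 59.43|/2
= 343.29/2 = 171.645

171.645


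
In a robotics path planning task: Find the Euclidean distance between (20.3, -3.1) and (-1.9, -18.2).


dx=-22.2, dy=-15.1
d^2 = (-22.2)^2 + (-15.1)^2 = 720.85
d = sqrt(720.85) = 26.8486

26.8486


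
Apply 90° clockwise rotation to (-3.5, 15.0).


90° CW: (x,y) -> (y, -x)
(-3.5,15) -> (15, 3.5)

(15, 3.5)


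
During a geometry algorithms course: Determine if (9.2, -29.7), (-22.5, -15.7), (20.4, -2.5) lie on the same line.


Cross product: ((-22.5)-9.2)*((-2.5)-(-29.7)) - ((-15.7)-(-29.7))*(20.4-9.2)
= -1019.04

No, not collinear


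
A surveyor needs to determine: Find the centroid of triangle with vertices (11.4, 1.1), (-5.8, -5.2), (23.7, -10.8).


Centroid = ((x_A+x_B+x_C)/3, (y_A+y_B+y_C)/3)
= ((11.4+(-5.8)+23.7)/3, (1.1+(-5.2)+(-10.8))/3)
= (9.7667, -4.9667)

(9.7667, -4.9667)


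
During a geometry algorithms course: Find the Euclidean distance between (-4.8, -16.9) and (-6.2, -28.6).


dx=-1.4, dy=-11.7
d^2 = (-1.4)^2 + (-11.7)^2 = 138.85
d = sqrt(138.85) = 11.7835

11.7835


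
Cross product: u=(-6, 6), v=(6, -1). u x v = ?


u x v = u_x*v_y - u_y*v_x = (-6)*(-1) - 6*6
= 6 - 36 = -30

-30


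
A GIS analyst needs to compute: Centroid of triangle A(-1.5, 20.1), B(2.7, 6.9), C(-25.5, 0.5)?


Centroid = ((x_A+x_B+x_C)/3, (y_A+y_B+y_C)/3)
= (((-1.5)+2.7+(-25.5))/3, (20.1+6.9+0.5)/3)
= (-8.1, 9.1667)

(-8.1, 9.1667)


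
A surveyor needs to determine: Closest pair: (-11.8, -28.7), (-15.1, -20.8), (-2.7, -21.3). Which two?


d(P0,P1) = 8.5615, d(P0,P2) = 11.729, d(P1,P2) = 12.4101
Closest: P0 and P1

Closest pair: (-11.8, -28.7) and (-15.1, -20.8), distance = 8.5615


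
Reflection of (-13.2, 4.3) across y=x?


Reflection over y=x: (x,y) -> (y,x)
(-13.2, 4.3) -> (4.3, -13.2)

(4.3, -13.2)
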